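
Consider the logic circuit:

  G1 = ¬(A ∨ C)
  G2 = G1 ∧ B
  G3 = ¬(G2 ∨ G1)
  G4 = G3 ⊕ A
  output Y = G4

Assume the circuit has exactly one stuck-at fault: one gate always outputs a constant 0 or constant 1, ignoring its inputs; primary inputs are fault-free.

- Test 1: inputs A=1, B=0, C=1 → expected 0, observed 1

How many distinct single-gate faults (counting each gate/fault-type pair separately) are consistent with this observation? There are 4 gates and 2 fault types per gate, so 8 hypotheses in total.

Fault-free: G1=0, G2=0, G3=1, G4=0 → 0. Observed 1.
  G1 stuck-at-0: output 0 ✗
  G1 stuck-at-1: output 1 ✓
  G2 stuck-at-0: output 0 ✗
  G2 stuck-at-1: output 1 ✓
  G3 stuck-at-0: output 1 ✓
  G3 stuck-at-1: output 0 ✗
  G4 stuck-at-0: output 0 ✗
  G4 stuck-at-1: output 1 ✓
Consistent faults: {G1 stuck-at-1, G2 stuck-at-1, G3 stuck-at-0, G4 stuck-at-1} — 4 in all.

4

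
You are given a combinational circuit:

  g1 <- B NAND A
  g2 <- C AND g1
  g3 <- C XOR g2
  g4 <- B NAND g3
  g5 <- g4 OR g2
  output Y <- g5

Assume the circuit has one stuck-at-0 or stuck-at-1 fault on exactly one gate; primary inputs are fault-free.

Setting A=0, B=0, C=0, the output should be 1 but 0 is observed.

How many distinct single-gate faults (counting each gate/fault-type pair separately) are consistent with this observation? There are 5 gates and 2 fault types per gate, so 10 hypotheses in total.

Fault-free: g1=1, g2=0, g3=0, g4=1, g5=1 → 1. Observed 0.
  g1 stuck-at-0: output 1 ✗
  g1 stuck-at-1: output 1 ✗
  g2 stuck-at-0: output 1 ✗
  g2 stuck-at-1: output 1 ✗
  g3 stuck-at-0: output 1 ✗
  g3 stuck-at-1: output 1 ✗
  g4 stuck-at-0: output 0 ✓
  g4 stuck-at-1: output 1 ✗
  g5 stuck-at-0: output 0 ✓
  g5 stuck-at-1: output 1 ✗
Consistent faults: {g4 stuck-at-0, g5 stuck-at-0} — 2 in all.

2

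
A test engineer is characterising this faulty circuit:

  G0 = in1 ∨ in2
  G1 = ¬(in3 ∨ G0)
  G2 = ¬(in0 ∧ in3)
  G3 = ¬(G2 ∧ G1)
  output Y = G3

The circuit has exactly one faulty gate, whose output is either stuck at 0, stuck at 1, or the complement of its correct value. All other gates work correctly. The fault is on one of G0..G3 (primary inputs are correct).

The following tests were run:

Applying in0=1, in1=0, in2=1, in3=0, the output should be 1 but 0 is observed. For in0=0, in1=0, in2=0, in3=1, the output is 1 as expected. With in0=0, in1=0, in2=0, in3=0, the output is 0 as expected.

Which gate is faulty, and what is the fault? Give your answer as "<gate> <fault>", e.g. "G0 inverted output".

G0 stuck-at-0

Fault-free values for test 1 (in0=1, in1=0, in2=1, in3=0): G0=1, G1=0, G2=1, G3=1, giving Y=1. Observed 0.
Test 1: faults giving observed 0 are {G0 stuck-at-0, G0 inverted output, G1 stuck-at-1, G1 inverted output, G3 stuck-at-0, G3 inverted output}.
Test 2 (in0=0, in1=0, in2=0, in3=1): fault-free G0=0, G1=0, G2=1, G3=1 → 1; observed 1. Eliminates G1 stuck-at-1, G1 inverted output, G3 stuck-at-0, G3 inverted output.
Test 3 (in0=0, in1=0, in2=0, in3=0): fault-free G0=0, G1=1, G2=1, G3=0 → 0; observed 0. Eliminates G0 inverted output.
Only G0 stuck-at-0 is consistent with every test.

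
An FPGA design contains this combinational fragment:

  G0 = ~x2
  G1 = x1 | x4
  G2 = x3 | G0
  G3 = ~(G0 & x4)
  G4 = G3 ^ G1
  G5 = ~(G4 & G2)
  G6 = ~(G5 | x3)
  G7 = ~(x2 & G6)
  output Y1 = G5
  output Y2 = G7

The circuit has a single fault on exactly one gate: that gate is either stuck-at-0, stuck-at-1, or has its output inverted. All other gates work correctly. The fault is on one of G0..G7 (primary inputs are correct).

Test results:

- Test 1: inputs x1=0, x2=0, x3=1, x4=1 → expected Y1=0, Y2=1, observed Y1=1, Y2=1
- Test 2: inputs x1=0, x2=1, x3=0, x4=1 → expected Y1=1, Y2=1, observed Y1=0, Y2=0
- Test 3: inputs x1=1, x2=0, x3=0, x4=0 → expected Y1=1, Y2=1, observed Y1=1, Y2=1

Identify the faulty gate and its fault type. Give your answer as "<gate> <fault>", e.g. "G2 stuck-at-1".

Fault-free values for test 1 (x1=0, x2=0, x3=1, x4=1): G0=1, G1=1, G2=1, G3=0, G4=1, G5=0, G6=0, G7=1, giving Y1=0, Y2=1. Observed Y1=1, Y2=1.
Test 1: faults giving observed Y1=1, Y2=1 are {G0 stuck-at-0, G0 inverted output, G1 stuck-at-0, G1 inverted output, G2 stuck-at-0, G2 inverted output, G3 stuck-at-1, G3 inverted output, G4 stuck-at-0, G4 inverted output, G5 stuck-at-1, G5 inverted output}.
Test 2 (x1=0, x2=1, x3=0, x4=1): fault-free G0=0, G1=1, G2=0, G3=1, G4=0, G5=1, G6=0, G7=1 → Y1=1, Y2=1; observed Y1=0, Y2=0. Eliminates G0 stuck-at-0, G1 stuck-at-0, G1 inverted output, G2 stuck-at-0, G2 inverted output, G3 stuck-at-1, G3 inverted output, G4 stuck-at-0, G4 inverted output, G5 stuck-at-1.
Test 3 (x1=1, x2=0, x3=0, x4=0): fault-free G0=1, G1=1, G2=1, G3=1, G4=0, G5=1, G6=0, G7=1 → Y1=1, Y2=1; observed Y1=1, Y2=1. Eliminates G5 inverted output.
Only G0 inverted output is consistent with every test.

G0 inverted output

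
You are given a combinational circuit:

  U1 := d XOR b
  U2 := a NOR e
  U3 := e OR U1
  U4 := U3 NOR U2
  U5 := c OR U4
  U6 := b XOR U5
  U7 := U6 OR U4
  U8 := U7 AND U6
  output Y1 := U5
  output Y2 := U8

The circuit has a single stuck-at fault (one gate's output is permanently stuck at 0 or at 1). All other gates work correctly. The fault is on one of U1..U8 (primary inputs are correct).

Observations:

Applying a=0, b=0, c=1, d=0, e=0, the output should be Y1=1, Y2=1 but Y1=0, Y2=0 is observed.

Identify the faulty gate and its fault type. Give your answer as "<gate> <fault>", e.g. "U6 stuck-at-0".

U5 stuck-at-0

Fault-free values for test 1 (a=0, b=0, c=1, d=0, e=0): U1=0, U2=1, U3=0, U4=0, U5=1, U6=1, U7=1, U8=1, giving Y1=1, Y2=1. Observed Y1=0, Y2=0.
Test 1: faults giving observed Y1=0, Y2=0 are {U5 stuck-at-0}.
Only U5 stuck-at-0 is consistent with every test.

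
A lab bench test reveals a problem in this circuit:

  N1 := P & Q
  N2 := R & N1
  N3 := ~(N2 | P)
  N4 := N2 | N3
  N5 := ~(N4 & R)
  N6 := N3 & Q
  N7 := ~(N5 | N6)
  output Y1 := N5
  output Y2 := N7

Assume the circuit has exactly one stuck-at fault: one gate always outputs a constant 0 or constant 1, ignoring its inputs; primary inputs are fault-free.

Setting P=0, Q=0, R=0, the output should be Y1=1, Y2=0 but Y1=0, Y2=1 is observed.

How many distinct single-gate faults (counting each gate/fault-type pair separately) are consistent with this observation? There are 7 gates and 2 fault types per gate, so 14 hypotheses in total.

Fault-free: N1=0, N2=0, N3=1, N4=1, N5=1, N6=0, N7=0 → Y1=1, Y2=0. Observed Y1=0, Y2=1.
  N1 stuck-at-0: output Y1=1, Y2=0 ✗
  N1 stuck-at-1: output Y1=1, Y2=0 ✗
  N2 stuck-at-0: output Y1=1, Y2=0 ✗
  N2 stuck-at-1: output Y1=1, Y2=0 ✗
  N3 stuck-at-0: output Y1=1, Y2=0 ✗
  N3 stuck-at-1: output Y1=1, Y2=0 ✗
  N4 stuck-at-0: output Y1=1, Y2=0 ✗
  N4 stuck-at-1: output Y1=1, Y2=0 ✗
  N5 stuck-at-0: output Y1=0, Y2=1 ✓
  N5 stuck-at-1: output Y1=1, Y2=0 ✗
  N6 stuck-at-0: output Y1=1, Y2=0 ✗
  N6 stuck-at-1: output Y1=1, Y2=0 ✗
  N7 stuck-at-0: output Y1=1, Y2=0 ✗
  N7 stuck-at-1: output Y1=1, Y2=1 ✗
Consistent faults: {N5 stuck-at-0} — 1 in all.

1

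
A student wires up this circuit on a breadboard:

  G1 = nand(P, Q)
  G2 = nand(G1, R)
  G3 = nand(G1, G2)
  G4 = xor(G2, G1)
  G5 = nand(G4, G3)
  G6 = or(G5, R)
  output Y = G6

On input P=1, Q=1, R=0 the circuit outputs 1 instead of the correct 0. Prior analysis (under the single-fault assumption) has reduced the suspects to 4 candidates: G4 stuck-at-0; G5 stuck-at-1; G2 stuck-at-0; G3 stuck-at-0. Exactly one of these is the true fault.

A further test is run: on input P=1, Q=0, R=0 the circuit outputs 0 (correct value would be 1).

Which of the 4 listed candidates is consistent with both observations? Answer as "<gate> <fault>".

Evaluate each candidate on input P=1, Q=0, R=0:
  G4 stuck-at-0: G1=1, G2=1, G3=0, G4=0 [stuck-at-0], G5=1, G6=1 → 1 — eliminated
  G5 stuck-at-1: G1=1, G2=1, G3=0, G4=0, G5=1 [stuck-at-1], G6=1 → 1 — eliminated
  G2 stuck-at-0: G1=1, G2=0 [stuck-at-0], G3=1, G4=1, G5=0, G6=0 → 0 — matches
  G3 stuck-at-0: G1=1, G2=1, G3=0 [stuck-at-0], G4=0, G5=1, G6=1 → 1 — eliminated
Only G2 stuck-at-0 reproduces the observed 0.

G2 stuck-at-0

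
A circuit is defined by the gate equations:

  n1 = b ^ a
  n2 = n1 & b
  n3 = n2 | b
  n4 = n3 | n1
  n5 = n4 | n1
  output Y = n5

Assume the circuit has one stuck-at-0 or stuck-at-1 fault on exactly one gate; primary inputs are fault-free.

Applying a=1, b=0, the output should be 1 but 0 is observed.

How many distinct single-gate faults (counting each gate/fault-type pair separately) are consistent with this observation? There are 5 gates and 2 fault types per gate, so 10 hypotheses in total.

Fault-free: n1=1, n2=0, n3=0, n4=1, n5=1 → 1. Observed 0.
  n1 stuck-at-0: output 0 ✓
  n1 stuck-at-1: output 1 ✗
  n2 stuck-at-0: output 1 ✗
  n2 stuck-at-1: output 1 ✗
  n3 stuck-at-0: output 1 ✗
  n3 stuck-at-1: output 1 ✗
  n4 stuck-at-0: output 1 ✗
  n4 stuck-at-1: output 1 ✗
  n5 stuck-at-0: output 0 ✓
  n5 stuck-at-1: output 1 ✗
Consistent faults: {n1 stuck-at-0, n5 stuck-at-0} — 2 in all.

2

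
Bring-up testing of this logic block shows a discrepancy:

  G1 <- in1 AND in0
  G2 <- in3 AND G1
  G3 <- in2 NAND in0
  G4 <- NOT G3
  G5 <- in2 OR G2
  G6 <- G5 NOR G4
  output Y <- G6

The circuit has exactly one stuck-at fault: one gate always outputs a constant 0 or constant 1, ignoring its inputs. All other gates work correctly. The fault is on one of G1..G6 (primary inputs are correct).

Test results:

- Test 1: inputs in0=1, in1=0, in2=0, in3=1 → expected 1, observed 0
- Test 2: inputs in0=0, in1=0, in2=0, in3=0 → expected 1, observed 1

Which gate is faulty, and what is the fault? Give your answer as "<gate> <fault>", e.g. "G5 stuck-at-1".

G1 stuck-at-1

Fault-free values for test 1 (in0=1, in1=0, in2=0, in3=1): G1=0, G2=0, G3=1, G4=0, G5=0, G6=1, giving Y=1. Observed 0.
Test 1: faults giving observed 0 are {G1 stuck-at-1, G2 stuck-at-1, G3 stuck-at-0, G4 stuck-at-1, G5 stuck-at-1, G6 stuck-at-0}.
Test 2 (in0=0, in1=0, in2=0, in3=0): fault-free G1=0, G2=0, G3=1, G4=0, G5=0, G6=1 → 1; observed 1. Eliminates G2 stuck-at-1, G3 stuck-at-0, G4 stuck-at-1, G5 stuck-at-1, G6 stuck-at-0.
Only G1 stuck-at-1 is consistent with every test.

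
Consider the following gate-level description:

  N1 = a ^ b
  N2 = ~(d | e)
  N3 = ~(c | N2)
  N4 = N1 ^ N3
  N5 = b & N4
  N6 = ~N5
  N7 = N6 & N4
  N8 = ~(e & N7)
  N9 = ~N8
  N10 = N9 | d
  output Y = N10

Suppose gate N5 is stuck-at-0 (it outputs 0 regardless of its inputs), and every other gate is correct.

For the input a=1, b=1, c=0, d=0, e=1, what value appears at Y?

Propagate with N5 forced: N1=0, N2=0, N3=1, N4=1, N5=0 [stuck-at-0], N6=1, N7=1, N8=0, N9=1, N10=1.
So Y = 1. (Without the fault it would be 0.)

1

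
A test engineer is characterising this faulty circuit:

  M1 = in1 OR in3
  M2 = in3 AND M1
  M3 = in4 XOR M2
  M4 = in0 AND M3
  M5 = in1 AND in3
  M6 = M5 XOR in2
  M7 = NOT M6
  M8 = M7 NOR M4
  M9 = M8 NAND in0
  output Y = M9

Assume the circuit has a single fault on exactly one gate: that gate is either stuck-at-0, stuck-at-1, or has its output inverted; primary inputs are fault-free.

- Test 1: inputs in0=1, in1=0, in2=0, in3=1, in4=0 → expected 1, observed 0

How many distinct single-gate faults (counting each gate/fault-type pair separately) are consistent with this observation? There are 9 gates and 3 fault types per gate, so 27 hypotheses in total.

Fault-free: M1=1, M2=1, M3=1, M4=1, M5=0, M6=0, M7=1, M8=0, M9=1 → 1. Observed 0.
  M1: none of the 3 fault types match ✗
  M2: none of the 3 fault types match ✗
  M3: none of the 3 fault types match ✗
  M4: none of the 3 fault types match ✗
  M5: none of the 3 fault types match ✗
  M6: none of the 3 fault types match ✗
  M7: none of the 3 fault types match ✗
  M8: stuck-at-1, inverted output ✓; others ✗
  M9: stuck-at-0, inverted output ✓; others ✗
Consistent faults: {M8 stuck-at-1, M8 inverted output, M9 stuck-at-0, M9 inverted output} — 4 in all.

4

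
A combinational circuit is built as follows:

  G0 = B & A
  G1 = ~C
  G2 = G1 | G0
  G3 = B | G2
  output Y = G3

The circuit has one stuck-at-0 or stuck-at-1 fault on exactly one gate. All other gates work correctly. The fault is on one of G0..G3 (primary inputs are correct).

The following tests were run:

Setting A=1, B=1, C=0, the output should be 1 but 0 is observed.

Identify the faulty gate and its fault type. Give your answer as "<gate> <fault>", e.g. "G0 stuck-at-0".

Fault-free values for test 1 (A=1, B=1, C=0): G0=1, G1=1, G2=1, G3=1, giving Y=1. Observed 0.
Test 1: faults giving observed 0 are {G3 stuck-at-0}.
Only G3 stuck-at-0 is consistent with every test.

G3 stuck-at-0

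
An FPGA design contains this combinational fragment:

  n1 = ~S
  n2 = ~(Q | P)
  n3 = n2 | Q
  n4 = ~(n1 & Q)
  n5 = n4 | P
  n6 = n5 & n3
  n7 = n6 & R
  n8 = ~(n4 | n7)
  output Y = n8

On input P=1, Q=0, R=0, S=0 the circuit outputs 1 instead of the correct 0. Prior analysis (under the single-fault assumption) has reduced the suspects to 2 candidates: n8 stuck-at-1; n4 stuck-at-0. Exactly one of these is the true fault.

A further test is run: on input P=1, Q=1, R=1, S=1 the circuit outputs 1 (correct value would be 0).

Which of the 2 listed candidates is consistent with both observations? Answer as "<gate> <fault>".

Evaluate each candidate on input P=1, Q=1, R=1, S=1:
  n8 stuck-at-1: n1=0, n2=0, n3=1, n4=1, n5=1, n6=1, n7=1, n8=1 [stuck-at-1] → 1 — matches
  n4 stuck-at-0: n1=0, n2=0, n3=1, n4=0 [stuck-at-0], n5=1, n6=1, n7=1, n8=0 → 0 — eliminated
Only n8 stuck-at-1 reproduces the observed 1.

n8 stuck-at-1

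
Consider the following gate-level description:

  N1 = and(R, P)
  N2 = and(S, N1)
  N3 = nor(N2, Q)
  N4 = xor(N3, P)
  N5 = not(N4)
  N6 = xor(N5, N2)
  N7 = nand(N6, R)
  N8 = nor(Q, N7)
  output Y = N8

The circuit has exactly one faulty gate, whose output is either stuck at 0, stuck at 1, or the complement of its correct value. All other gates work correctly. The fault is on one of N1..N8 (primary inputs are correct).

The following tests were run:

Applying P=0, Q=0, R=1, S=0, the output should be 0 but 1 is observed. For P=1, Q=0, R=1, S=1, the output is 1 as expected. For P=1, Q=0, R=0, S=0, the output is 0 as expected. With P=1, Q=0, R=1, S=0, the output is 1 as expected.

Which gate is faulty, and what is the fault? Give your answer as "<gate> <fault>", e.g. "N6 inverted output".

N6 stuck-at-1

Fault-free values for test 1 (P=0, Q=0, R=1, S=0): N1=0, N2=0, N3=1, N4=1, N5=0, N6=0, N7=1, N8=0, giving Y=0. Observed 1.
Test 1: faults giving observed 1 are {N3 stuck-at-0, N3 inverted output, N4 stuck-at-0, N4 inverted output, N5 stuck-at-1, N5 inverted output, N6 stuck-at-1, N6 inverted output, N7 stuck-at-0, N7 inverted output, N8 stuck-at-1, N8 inverted output}.
Test 2 (P=1, Q=0, R=1, S=1): fault-free N1=1, N2=1, N3=0, N4=1, N5=0, N6=1, N7=0, N8=1 → 1; observed 1. Eliminates N3 inverted output, N4 stuck-at-0, N4 inverted output, N5 stuck-at-1, N5 inverted output, N6 inverted output, N7 inverted output, N8 inverted output.
Test 3 (P=1, Q=0, R=0, S=0): fault-free N1=0, N2=0, N3=1, N4=0, N5=1, N6=1, N7=1, N8=0 → 0; observed 0. Eliminates N7 stuck-at-0, N8 stuck-at-1.
Test 4 (P=1, Q=0, R=1, S=0): fault-free N1=1, N2=0, N3=1, N4=0, N5=1, N6=1, N7=0, N8=1 → 1; observed 1. Eliminates N3 stuck-at-0.
Only N6 stuck-at-1 is consistent with every test.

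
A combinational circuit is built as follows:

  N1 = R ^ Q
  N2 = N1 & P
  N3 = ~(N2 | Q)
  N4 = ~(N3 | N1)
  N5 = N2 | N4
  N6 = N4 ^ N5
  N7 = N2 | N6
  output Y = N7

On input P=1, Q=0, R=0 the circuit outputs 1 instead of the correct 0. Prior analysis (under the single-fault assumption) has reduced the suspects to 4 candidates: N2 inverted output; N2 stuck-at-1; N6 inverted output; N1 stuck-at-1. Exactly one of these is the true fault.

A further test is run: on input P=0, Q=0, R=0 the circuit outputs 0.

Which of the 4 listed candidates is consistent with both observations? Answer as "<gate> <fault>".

Evaluate each candidate on input P=0, Q=0, R=0:
  N2 inverted output: N1=0, N2=1 [inverted output], N3=0, N4=1, N5=1, N6=0, N7=1 → 1 — eliminated
  N2 stuck-at-1: N1=0, N2=1 [stuck-at-1], N3=0, N4=1, N5=1, N6=0, N7=1 → 1 — eliminated
  N6 inverted output: N1=0, N2=0, N3=1, N4=0, N5=0, N6=1 [inverted output], N7=1 → 1 — eliminated
  N1 stuck-at-1: N1=1 [stuck-at-1], N2=0, N3=1, N4=0, N5=0, N6=0, N7=0 → 0 — matches
Only N1 stuck-at-1 reproduces the observed 0.

N1 stuck-at-1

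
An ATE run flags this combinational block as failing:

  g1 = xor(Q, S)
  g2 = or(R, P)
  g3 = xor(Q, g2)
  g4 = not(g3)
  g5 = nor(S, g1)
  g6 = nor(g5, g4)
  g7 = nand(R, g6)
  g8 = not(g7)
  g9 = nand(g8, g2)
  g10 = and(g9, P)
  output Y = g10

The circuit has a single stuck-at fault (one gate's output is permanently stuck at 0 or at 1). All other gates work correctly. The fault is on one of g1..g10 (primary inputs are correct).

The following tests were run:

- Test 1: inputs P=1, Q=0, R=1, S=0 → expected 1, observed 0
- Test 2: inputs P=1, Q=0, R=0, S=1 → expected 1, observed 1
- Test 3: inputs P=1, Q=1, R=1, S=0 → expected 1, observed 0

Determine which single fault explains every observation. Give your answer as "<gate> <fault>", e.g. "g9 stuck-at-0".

Fault-free values for test 1 (P=1, Q=0, R=1, S=0): g1=0, g2=1, g3=1, g4=0, g5=1, g6=0, g7=1, g8=0, g9=1, g10=1, giving Y=1. Observed 0.
Test 1: faults giving observed 0 are {g1 stuck-at-1, g5 stuck-at-0, g6 stuck-at-1, g7 stuck-at-0, g8 stuck-at-1, g9 stuck-at-0, g10 stuck-at-0}.
Test 2 (P=1, Q=0, R=0, S=1): fault-free g1=1, g2=1, g3=1, g4=0, g5=0, g6=1, g7=1, g8=0, g9=1, g10=1 → 1; observed 1. Eliminates g7 stuck-at-0, g8 stuck-at-1, g9 stuck-at-0, g10 stuck-at-0.
Test 3 (P=1, Q=1, R=1, S=0): fault-free g1=1, g2=1, g3=0, g4=1, g5=0, g6=0, g7=1, g8=0, g9=1, g10=1 → 1; observed 0. Eliminates g1 stuck-at-1, g5 stuck-at-0.
Only g6 stuck-at-1 is consistent with every test.

g6 stuck-at-1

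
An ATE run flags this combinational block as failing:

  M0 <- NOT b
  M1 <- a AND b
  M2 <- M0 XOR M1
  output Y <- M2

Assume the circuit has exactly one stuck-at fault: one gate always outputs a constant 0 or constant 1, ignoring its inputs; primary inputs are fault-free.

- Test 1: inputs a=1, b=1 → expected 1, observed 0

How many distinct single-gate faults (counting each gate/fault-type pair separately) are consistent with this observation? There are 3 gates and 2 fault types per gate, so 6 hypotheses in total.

3

Fault-free: M0=0, M1=1, M2=1 → 1. Observed 0.
  M0 stuck-at-0: output 1 ✗
  M0 stuck-at-1: output 0 ✓
  M1 stuck-at-0: output 0 ✓
  M1 stuck-at-1: output 1 ✗
  M2 stuck-at-0: output 0 ✓
  M2 stuck-at-1: output 1 ✗
Consistent faults: {M0 stuck-at-1, M1 stuck-at-0, M2 stuck-at-0} — 3 in all.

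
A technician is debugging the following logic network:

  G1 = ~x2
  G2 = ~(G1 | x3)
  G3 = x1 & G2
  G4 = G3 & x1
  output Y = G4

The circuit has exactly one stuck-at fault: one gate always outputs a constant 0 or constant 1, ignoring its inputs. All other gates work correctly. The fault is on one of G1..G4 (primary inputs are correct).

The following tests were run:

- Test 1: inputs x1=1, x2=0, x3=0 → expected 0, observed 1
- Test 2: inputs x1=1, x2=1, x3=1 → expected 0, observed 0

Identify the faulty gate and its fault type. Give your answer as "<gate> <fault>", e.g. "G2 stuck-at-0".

G1 stuck-at-0

Fault-free values for test 1 (x1=1, x2=0, x3=0): G1=1, G2=0, G3=0, G4=0, giving Y=0. Observed 1.
Test 1: faults giving observed 1 are {G1 stuck-at-0, G2 stuck-at-1, G3 stuck-at-1, G4 stuck-at-1}.
Test 2 (x1=1, x2=1, x3=1): fault-free G1=0, G2=0, G3=0, G4=0 → 0; observed 0. Eliminates G2 stuck-at-1, G3 stuck-at-1, G4 stuck-at-1.
Only G1 stuck-at-0 is consistent with every test.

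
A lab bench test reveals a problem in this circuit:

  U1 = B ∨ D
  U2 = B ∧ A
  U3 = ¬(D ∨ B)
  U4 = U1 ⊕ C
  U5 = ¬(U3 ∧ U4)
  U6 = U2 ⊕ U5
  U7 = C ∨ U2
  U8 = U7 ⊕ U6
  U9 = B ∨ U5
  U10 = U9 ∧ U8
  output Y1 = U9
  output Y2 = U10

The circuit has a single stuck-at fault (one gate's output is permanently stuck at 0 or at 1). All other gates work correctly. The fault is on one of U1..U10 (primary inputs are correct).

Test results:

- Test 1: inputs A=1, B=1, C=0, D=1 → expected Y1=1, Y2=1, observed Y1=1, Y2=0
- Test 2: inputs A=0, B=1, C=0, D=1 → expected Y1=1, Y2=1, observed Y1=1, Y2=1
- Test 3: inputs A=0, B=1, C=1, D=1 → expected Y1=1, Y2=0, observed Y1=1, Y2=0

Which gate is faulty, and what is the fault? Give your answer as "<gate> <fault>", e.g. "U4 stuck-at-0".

U6 stuck-at-1

Fault-free values for test 1 (A=1, B=1, C=0, D=1): U1=1, U2=1, U3=0, U4=1, U5=1, U6=0, U7=1, U8=1, U9=1, U10=1, giving Y1=1, Y2=1. Observed Y1=1, Y2=0.
Test 1: faults giving observed Y1=1, Y2=0 are {U3 stuck-at-1, U5 stuck-at-0, U6 stuck-at-1, U7 stuck-at-0, U8 stuck-at-0, U10 stuck-at-0}.
Test 2 (A=0, B=1, C=0, D=1): fault-free U1=1, U2=0, U3=0, U4=1, U5=1, U6=1, U7=0, U8=1, U9=1, U10=1 → Y1=1, Y2=1; observed Y1=1, Y2=1. Eliminates U3 stuck-at-1, U5 stuck-at-0, U8 stuck-at-0, U10 stuck-at-0.
Test 3 (A=0, B=1, C=1, D=1): fault-free U1=1, U2=0, U3=0, U4=0, U5=1, U6=1, U7=1, U8=0, U9=1, U10=0 → Y1=1, Y2=0; observed Y1=1, Y2=0. Eliminates U7 stuck-at-0.
Only U6 stuck-at-1 is consistent with every test.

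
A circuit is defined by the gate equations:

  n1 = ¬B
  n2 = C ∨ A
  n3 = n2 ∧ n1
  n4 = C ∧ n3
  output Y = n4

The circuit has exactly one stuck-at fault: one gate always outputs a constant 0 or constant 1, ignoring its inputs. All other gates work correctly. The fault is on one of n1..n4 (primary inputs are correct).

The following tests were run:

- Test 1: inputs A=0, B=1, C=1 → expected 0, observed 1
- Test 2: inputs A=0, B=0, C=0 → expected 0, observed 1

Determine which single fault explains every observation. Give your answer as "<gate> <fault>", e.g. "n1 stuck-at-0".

n4 stuck-at-1

Fault-free values for test 1 (A=0, B=1, C=1): n1=0, n2=1, n3=0, n4=0, giving Y=0. Observed 1.
Test 1: faults giving observed 1 are {n1 stuck-at-1, n3 stuck-at-1, n4 stuck-at-1}.
Test 2 (A=0, B=0, C=0): fault-free n1=1, n2=0, n3=0, n4=0 → 0; observed 1. Eliminates n1 stuck-at-1, n3 stuck-at-1.
Only n4 stuck-at-1 is consistent with every test.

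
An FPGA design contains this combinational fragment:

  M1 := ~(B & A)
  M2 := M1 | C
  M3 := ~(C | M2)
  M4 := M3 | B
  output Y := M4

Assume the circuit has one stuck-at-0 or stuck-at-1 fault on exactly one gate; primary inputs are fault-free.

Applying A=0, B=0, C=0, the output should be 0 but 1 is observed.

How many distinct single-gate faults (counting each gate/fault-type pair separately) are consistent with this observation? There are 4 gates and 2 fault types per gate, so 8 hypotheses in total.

Fault-free: M1=1, M2=1, M3=0, M4=0 → 0. Observed 1.
  M1 stuck-at-0: output 1 ✓
  M1 stuck-at-1: output 0 ✗
  M2 stuck-at-0: output 1 ✓
  M2 stuck-at-1: output 0 ✗
  M3 stuck-at-0: output 0 ✗
  M3 stuck-at-1: output 1 ✓
  M4 stuck-at-0: output 0 ✗
  M4 stuck-at-1: output 1 ✓
Consistent faults: {M1 stuck-at-0, M2 stuck-at-0, M3 stuck-at-1, M4 stuck-at-1} — 4 in all.

4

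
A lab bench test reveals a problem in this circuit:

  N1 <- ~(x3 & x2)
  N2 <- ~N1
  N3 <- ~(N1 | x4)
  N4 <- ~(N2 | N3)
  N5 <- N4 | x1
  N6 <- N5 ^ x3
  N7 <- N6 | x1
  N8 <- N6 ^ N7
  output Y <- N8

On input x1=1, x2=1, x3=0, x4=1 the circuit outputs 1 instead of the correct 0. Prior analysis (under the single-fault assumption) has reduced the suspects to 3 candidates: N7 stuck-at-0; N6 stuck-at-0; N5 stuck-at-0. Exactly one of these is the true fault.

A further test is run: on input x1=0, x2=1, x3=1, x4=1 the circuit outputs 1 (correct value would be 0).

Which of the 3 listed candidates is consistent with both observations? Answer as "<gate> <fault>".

Evaluate each candidate on input x1=0, x2=1, x3=1, x4=1:
  N7 stuck-at-0: N1=0, N2=1, N3=0, N4=0, N5=0, N6=1, N7=0 [stuck-at-0], N8=1 → 1 — matches
  N6 stuck-at-0: N1=0, N2=1, N3=0, N4=0, N5=0, N6=0 [stuck-at-0], N7=0, N8=0 → 0 — eliminated
  N5 stuck-at-0: N1=0, N2=1, N3=0, N4=0, N5=0 [stuck-at-0], N6=1, N7=1, N8=0 → 0 — eliminated
Only N7 stuck-at-0 reproduces the observed 1.

N7 stuck-at-0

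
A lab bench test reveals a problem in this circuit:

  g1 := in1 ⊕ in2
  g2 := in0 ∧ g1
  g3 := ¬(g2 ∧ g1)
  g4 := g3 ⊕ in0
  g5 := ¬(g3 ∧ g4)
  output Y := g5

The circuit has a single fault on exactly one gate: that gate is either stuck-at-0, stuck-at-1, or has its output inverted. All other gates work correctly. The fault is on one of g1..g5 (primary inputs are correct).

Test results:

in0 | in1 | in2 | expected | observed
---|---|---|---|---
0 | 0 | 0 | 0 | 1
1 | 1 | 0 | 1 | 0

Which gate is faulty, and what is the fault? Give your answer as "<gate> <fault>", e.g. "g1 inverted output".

g5 inverted output

Fault-free values for test 1 (in0=0, in1=0, in2=0): g1=0, g2=0, g3=1, g4=1, g5=0, giving Y=0. Observed 1.
Test 1: faults giving observed 1 are {g3 stuck-at-0, g3 inverted output, g4 stuck-at-0, g4 inverted output, g5 stuck-at-1, g5 inverted output}.
Test 2 (in0=1, in1=1, in2=0): fault-free g1=1, g2=1, g3=0, g4=1, g5=1 → 1; observed 0. Eliminates g3 stuck-at-0, g3 inverted output, g4 stuck-at-0, g4 inverted output, g5 stuck-at-1.
Only g5 inverted output is consistent with every test.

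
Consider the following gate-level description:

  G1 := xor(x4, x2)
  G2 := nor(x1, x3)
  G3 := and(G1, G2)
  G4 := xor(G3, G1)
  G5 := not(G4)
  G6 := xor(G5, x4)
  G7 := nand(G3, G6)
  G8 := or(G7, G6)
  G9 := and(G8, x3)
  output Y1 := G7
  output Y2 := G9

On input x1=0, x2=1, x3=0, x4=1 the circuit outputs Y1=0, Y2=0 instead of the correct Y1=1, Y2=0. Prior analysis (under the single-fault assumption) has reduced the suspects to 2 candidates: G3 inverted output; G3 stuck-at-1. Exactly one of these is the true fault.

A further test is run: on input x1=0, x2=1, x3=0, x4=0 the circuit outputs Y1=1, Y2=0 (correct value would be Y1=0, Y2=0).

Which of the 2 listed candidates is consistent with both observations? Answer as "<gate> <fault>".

Evaluate each candidate on input x1=0, x2=1, x3=0, x4=0:
  G3 inverted output: G1=1, G2=1, G3=0 [inverted output], G4=1, G5=0, G6=0, G7=1, G8=1, G9=0 → Y1=1, Y2=0 — matches
  G3 stuck-at-1: G1=1, G2=1, G3=1 [stuck-at-1], G4=0, G5=1, G6=1, G7=0, G8=1, G9=0 → Y1=0, Y2=0 — eliminated
Only G3 inverted output reproduces the observed Y1=1, Y2=0.

G3 inverted output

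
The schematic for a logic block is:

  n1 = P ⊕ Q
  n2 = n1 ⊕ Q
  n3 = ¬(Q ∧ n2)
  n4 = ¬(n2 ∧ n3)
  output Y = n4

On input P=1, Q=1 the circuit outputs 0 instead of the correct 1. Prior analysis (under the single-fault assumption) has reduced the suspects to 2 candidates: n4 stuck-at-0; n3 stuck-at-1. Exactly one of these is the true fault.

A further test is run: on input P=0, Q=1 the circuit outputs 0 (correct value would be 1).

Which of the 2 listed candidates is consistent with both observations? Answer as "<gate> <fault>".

Evaluate each candidate on input P=0, Q=1:
  n4 stuck-at-0: n1=1, n2=0, n3=1, n4=0 [stuck-at-0] → 0 — matches
  n3 stuck-at-1: n1=1, n2=0, n3=1 [stuck-at-1], n4=1 → 1 — eliminated
Only n4 stuck-at-0 reproduces the observed 0.

n4 stuck-at-0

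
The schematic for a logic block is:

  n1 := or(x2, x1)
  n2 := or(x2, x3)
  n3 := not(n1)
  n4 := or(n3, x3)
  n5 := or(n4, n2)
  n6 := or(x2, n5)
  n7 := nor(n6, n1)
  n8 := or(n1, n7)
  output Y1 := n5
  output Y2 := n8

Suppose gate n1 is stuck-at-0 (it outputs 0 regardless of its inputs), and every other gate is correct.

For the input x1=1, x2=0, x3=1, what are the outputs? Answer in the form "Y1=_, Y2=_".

Y1=1, Y2=0

Propagate with n1 forced: n1=0 [stuck-at-0], n2=1, n3=1, n4=1, n5=1, n6=1, n7=0, n8=0.
So the outputs are Y1=1, Y2=0. (Without the fault they would be Y1=1, Y2=1.)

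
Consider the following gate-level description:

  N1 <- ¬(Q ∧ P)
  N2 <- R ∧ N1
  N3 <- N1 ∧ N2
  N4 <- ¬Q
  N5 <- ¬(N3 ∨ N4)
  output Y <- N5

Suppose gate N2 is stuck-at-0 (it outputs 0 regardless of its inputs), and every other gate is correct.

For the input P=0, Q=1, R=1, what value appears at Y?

Propagate with N2 forced: N1=1, N2=0 [stuck-at-0], N3=0, N4=0, N5=1.
So Y = 1. (Without the fault it would be 0.)

1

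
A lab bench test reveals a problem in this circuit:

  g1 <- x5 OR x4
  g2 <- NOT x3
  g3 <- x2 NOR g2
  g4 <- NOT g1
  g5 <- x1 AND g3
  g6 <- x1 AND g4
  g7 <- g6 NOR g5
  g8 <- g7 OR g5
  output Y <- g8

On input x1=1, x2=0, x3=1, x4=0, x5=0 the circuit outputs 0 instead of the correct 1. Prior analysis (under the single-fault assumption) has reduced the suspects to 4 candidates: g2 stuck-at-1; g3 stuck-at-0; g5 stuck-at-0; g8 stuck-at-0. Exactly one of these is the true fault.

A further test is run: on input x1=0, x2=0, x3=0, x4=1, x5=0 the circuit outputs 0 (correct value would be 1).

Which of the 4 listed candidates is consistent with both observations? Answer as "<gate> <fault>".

Evaluate each candidate on input x1=0, x2=0, x3=0, x4=1, x5=0:
  g2 stuck-at-1: g1=1, g2=1 [stuck-at-1], g3=0, g4=0, g5=0, g6=0, g7=1, g8=1 → 1 — eliminated
  g3 stuck-at-0: g1=1, g2=1, g3=0 [stuck-at-0], g4=0, g5=0, g6=0, g7=1, g8=1 → 1 — eliminated
  g5 stuck-at-0: g1=1, g2=1, g3=0, g4=0, g5=0 [stuck-at-0], g6=0, g7=1, g8=1 → 1 — eliminated
  g8 stuck-at-0: g1=1, g2=1, g3=0, g4=0, g5=0, g6=0, g7=1, g8=0 [stuck-at-0] → 0 — matches
Only g8 stuck-at-0 reproduces the observed 0.

g8 stuck-at-0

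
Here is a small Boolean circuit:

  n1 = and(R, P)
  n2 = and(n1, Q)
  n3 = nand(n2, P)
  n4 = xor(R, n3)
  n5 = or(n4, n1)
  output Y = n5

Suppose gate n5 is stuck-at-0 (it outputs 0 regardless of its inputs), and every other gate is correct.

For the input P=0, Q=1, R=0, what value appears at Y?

Propagate with n5 forced: n1=0, n2=0, n3=1, n4=1, n5=0 [stuck-at-0].
So Y = 0. (Without the fault it would be 1.)

0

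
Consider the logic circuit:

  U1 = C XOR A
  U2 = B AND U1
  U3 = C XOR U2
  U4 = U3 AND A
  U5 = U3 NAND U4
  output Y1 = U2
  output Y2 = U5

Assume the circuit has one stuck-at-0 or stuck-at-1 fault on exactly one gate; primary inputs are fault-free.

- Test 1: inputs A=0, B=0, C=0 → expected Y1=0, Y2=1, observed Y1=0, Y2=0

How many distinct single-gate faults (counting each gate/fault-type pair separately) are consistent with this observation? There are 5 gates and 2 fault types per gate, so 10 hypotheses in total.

Fault-free: U1=0, U2=0, U3=0, U4=0, U5=1 → Y1=0, Y2=1. Observed Y1=0, Y2=0.
  U1 stuck-at-0: output Y1=0, Y2=1 ✗
  U1 stuck-at-1: output Y1=0, Y2=1 ✗
  U2 stuck-at-0: output Y1=0, Y2=1 ✗
  U2 stuck-at-1: output Y1=1, Y2=1 ✗
  U3 stuck-at-0: output Y1=0, Y2=1 ✗
  U3 stuck-at-1: output Y1=0, Y2=1 ✗
  U4 stuck-at-0: output Y1=0, Y2=1 ✗
  U4 stuck-at-1: output Y1=0, Y2=1 ✗
  U5 stuck-at-0: output Y1=0, Y2=0 ✓
  U5 stuck-at-1: output Y1=0, Y2=1 ✗
Consistent faults: {U5 stuck-at-0} — 1 in all.

1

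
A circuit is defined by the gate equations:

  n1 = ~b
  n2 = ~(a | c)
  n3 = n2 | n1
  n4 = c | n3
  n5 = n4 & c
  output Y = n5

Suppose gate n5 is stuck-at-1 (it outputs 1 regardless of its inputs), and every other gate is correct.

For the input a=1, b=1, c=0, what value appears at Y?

Propagate with n5 forced: n1=0, n2=0, n3=0, n4=0, n5=1 [stuck-at-1].
So Y = 1. (Without the fault it would be 0.)

1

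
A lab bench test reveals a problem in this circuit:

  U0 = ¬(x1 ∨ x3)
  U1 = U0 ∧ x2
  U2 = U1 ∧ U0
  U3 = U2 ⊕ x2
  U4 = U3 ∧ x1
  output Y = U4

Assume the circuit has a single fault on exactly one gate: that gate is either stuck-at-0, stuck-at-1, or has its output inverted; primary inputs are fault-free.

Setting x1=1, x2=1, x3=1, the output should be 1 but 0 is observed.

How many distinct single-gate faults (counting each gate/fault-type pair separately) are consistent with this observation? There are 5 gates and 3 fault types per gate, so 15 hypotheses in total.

8

Fault-free: U0=0, U1=0, U2=0, U3=1, U4=1 → 1. Observed 0.
  U0: stuck-at-1, inverted output ✓; others ✗
  U1: none of the 3 fault types match ✗
  U2: stuck-at-1, inverted output ✓; others ✗
  U3: stuck-at-0, inverted output ✓; others ✗
  U4: stuck-at-0, inverted output ✓; others ✗
Consistent faults: {U0 stuck-at-1, U0 inverted output, U2 stuck-at-1, U2 inverted output, U3 stuck-at-0, U3 inverted output, U4 stuck-at-0, U4 inverted output} — 8 in all.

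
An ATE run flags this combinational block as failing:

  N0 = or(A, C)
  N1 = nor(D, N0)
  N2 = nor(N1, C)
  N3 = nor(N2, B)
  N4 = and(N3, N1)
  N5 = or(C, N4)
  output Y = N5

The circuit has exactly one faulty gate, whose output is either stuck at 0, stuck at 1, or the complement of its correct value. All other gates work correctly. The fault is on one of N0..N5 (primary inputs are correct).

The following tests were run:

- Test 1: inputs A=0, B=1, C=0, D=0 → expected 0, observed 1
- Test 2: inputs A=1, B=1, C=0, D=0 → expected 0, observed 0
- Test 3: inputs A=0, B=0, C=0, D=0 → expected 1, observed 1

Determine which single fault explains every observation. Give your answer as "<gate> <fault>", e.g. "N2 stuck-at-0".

N3 stuck-at-1

Fault-free values for test 1 (A=0, B=1, C=0, D=0): N0=0, N1=1, N2=0, N3=0, N4=0, N5=0, giving Y=0. Observed 1.
Test 1: faults giving observed 1 are {N3 stuck-at-1, N3 inverted output, N4 stuck-at-1, N4 inverted output, N5 stuck-at-1, N5 inverted output}.
Test 2 (A=1, B=1, C=0, D=0): fault-free N0=1, N1=0, N2=1, N3=0, N4=0, N5=0 → 0; observed 0. Eliminates N4 stuck-at-1, N4 inverted output, N5 stuck-at-1, N5 inverted output.
Test 3 (A=0, B=0, C=0, D=0): fault-free N0=0, N1=1, N2=0, N3=1, N4=1, N5=1 → 1; observed 1. Eliminates N3 inverted output.
Only N3 stuck-at-1 is consistent with every test.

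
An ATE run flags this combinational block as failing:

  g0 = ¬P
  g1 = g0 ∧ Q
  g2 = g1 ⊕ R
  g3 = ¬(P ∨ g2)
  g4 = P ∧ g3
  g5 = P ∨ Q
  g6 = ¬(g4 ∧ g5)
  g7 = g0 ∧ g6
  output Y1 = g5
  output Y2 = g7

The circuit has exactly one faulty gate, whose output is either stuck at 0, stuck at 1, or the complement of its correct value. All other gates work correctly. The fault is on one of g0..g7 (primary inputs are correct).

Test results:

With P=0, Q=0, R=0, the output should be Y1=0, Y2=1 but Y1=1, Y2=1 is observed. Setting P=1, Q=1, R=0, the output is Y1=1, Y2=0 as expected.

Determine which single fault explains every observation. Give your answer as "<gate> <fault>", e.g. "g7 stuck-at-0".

Fault-free values for test 1 (P=0, Q=0, R=0): g0=1, g1=0, g2=0, g3=1, g4=0, g5=0, g6=1, g7=1, giving Y1=0, Y2=1. Observed Y1=1, Y2=1.
Test 1: faults giving observed Y1=1, Y2=1 are {g5 stuck-at-1, g5 inverted output}.
Test 2 (P=1, Q=1, R=0): fault-free g0=0, g1=0, g2=0, g3=0, g4=0, g5=1, g6=1, g7=0 → Y1=1, Y2=0; observed Y1=1, Y2=0. Eliminates g5 inverted output.
Only g5 stuck-at-1 is consistent with every test.

g5 stuck-at-1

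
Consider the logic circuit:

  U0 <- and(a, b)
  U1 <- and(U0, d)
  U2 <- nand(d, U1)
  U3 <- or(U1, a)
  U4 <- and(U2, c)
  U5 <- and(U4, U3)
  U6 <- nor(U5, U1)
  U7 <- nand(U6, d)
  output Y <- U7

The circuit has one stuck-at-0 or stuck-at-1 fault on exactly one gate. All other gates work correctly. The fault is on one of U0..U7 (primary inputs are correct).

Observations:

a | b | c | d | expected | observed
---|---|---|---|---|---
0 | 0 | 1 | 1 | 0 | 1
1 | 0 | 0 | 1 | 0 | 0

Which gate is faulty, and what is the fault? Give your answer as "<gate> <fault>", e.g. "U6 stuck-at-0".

Fault-free values for test 1 (a=0, b=0, c=1, d=1): U0=0, U1=0, U2=1, U3=0, U4=1, U5=0, U6=1, U7=0, giving Y=0. Observed 1.
Test 1: faults giving observed 1 are {U0 stuck-at-1, U1 stuck-at-1, U3 stuck-at-1, U5 stuck-at-1, U6 stuck-at-0, U7 stuck-at-1}.
Test 2 (a=1, b=0, c=0, d=1): fault-free U0=0, U1=0, U2=1, U3=1, U4=0, U5=0, U6=1, U7=0 → 0; observed 0. Eliminates U0 stuck-at-1, U1 stuck-at-1, U5 stuck-at-1, U6 stuck-at-0, U7 stuck-at-1.
Only U3 stuck-at-1 is consistent with every test.

U3 stuck-at-1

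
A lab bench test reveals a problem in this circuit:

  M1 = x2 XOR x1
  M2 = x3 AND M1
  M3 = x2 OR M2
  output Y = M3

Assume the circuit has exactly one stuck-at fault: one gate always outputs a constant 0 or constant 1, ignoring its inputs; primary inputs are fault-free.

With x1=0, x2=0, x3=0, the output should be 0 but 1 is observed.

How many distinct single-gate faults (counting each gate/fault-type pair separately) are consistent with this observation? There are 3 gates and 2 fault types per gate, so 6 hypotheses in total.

2

Fault-free: M1=0, M2=0, M3=0 → 0. Observed 1.
  M1 stuck-at-0: output 0 ✗
  M1 stuck-at-1: output 0 ✗
  M2 stuck-at-0: output 0 ✗
  M2 stuck-at-1: output 1 ✓
  M3 stuck-at-0: output 0 ✗
  M3 stuck-at-1: output 1 ✓
Consistent faults: {M2 stuck-at-1, M3 stuck-at-1} — 2 in all.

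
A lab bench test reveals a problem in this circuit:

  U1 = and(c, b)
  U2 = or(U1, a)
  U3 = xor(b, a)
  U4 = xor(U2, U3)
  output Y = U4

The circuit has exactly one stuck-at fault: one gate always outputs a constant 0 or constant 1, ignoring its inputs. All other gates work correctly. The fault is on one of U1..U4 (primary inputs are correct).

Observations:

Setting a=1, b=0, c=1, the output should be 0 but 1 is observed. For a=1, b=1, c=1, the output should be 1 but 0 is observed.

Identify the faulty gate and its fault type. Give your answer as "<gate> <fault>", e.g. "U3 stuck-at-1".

Fault-free values for test 1 (a=1, b=0, c=1): U1=0, U2=1, U3=1, U4=0, giving Y=0. Observed 1.
Test 1: faults giving observed 1 are {U2 stuck-at-0, U3 stuck-at-0, U4 stuck-at-1}.
Test 2 (a=1, b=1, c=1): fault-free U1=1, U2=1, U3=0, U4=1 → 1; observed 0. Eliminates U3 stuck-at-0, U4 stuck-at-1.
Only U2 stuck-at-0 is consistent with every test.

U2 stuck-at-0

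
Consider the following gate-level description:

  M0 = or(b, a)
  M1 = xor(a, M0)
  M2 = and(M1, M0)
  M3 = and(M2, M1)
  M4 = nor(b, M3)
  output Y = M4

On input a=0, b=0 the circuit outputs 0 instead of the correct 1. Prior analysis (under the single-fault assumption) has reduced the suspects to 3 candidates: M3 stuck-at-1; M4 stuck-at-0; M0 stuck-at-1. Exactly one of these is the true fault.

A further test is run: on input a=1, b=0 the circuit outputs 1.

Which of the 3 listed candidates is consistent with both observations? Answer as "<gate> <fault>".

M0 stuck-at-1

Evaluate each candidate on input a=1, b=0:
  M3 stuck-at-1: M0=1, M1=0, M2=0, M3=1 [stuck-at-1], M4=0 → 0 — eliminated
  M4 stuck-at-0: M0=1, M1=0, M2=0, M3=0, M4=0 [stuck-at-0] → 0 — eliminated
  M0 stuck-at-1: M0=1 [stuck-at-1], M1=0, M2=0, M3=0, M4=1 → 1 — matches
Only M0 stuck-at-1 reproduces the observed 1.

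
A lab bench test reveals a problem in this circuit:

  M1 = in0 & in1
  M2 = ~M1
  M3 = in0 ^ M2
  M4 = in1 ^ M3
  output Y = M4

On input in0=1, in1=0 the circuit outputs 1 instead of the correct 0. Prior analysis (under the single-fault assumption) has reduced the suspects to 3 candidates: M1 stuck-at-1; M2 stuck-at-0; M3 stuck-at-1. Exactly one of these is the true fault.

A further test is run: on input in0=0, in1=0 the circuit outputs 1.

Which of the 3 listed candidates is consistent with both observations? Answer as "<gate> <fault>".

Evaluate each candidate on input in0=0, in1=0:
  M1 stuck-at-1: M1=1 [stuck-at-1], M2=0, M3=0, M4=0 → 0 — eliminated
  M2 stuck-at-0: M1=0, M2=0 [stuck-at-0], M3=0, M4=0 → 0 — eliminated
  M3 stuck-at-1: M1=0, M2=1, M3=1 [stuck-at-1], M4=1 → 1 — matches
Only M3 stuck-at-1 reproduces the observed 1.

M3 stuck-at-1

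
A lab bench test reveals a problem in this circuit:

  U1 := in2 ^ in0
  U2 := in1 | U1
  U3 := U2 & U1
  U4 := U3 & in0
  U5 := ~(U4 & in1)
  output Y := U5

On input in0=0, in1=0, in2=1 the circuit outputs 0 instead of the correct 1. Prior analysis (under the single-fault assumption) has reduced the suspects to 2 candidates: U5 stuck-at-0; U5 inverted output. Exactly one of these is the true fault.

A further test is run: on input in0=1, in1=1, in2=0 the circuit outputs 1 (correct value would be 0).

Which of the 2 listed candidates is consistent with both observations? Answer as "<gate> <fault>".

Evaluate each candidate on input in0=1, in1=1, in2=0:
  U5 stuck-at-0: U1=1, U2=1, U3=1, U4=1, U5=0 [stuck-at-0] → 0 — eliminated
  U5 inverted output: U1=1, U2=1, U3=1, U4=1, U5=1 [inverted output] → 1 — matches
Only U5 inverted output reproduces the observed 1.

U5 inverted output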